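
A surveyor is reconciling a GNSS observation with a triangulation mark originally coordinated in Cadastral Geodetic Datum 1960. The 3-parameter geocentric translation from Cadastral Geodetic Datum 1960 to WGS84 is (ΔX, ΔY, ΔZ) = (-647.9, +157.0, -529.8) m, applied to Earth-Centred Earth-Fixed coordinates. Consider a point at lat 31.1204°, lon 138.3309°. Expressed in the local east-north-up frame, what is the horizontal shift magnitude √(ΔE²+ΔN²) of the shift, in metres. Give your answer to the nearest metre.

820 m

At φ = 31.1204°, λ = 138.3309°: sin φ = 0.516838, cos φ = 0.856083, sin λ = 0.664828, cos λ = -0.746997.
ΔE = −sin λ·ΔX + cos λ·ΔY = −(0.664828)·(-647.9) + (-0.746997)·(157.0) = 313.46 m.
ΔN = −sin φ cos λ·ΔX − sin φ sin λ·ΔY + cos φ·ΔZ = −(0.516838)(-0.746997)(-647.9) − (0.516838)(0.664828)(157.0) + (0.856083)(-529.8) = -757.64 m.
Horizontal magnitude = √(ΔE² + ΔN²) = √(313.46² + (-757.64)²) = 819.92 m.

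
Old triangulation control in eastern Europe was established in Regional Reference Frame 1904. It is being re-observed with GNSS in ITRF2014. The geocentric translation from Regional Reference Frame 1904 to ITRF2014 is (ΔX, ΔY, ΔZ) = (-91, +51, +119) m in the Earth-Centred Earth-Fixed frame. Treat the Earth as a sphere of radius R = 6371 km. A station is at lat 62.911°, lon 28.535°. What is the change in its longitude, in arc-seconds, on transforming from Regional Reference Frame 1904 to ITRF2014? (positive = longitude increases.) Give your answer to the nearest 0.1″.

sin φ = 0.890300, cos φ = 0.455374, sin λ = 0.477696, cos λ = 0.878525.
East component: ΔE = −sin λ·ΔX + cos λ·ΔY = −(0.477696)(-91) + (0.878525)(51) = 88.28 m.
1° of latitude spans πR/180 = 111195 m; at latitude φ, 1° of longitude spans that × cos φ = 50635.3 m, so Δλ = 88.28 / 50635.3 × 3600 = 6.276″.

Δλ = 6.3″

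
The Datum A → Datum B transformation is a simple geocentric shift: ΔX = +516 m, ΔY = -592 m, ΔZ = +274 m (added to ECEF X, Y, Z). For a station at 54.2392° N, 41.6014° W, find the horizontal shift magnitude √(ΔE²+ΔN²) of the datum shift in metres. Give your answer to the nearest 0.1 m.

The local east axis at (φ, λ) is (−sin λ, cos λ, 0), so ΔE = −sin(-41.6014°)·516 + cos(-41.6014°)·(-592) = -100.09 m.
The local north axis is (−sin φ cos λ, −sin φ sin λ, cos φ), giving ΔN = -313.108 − 318.950 + 160.126 = -471.93 m.
Horizontal magnitude = √(ΔE² + ΔN²) = √((-100.09)² + (-471.93)²) = 482.43 m.

482.4 m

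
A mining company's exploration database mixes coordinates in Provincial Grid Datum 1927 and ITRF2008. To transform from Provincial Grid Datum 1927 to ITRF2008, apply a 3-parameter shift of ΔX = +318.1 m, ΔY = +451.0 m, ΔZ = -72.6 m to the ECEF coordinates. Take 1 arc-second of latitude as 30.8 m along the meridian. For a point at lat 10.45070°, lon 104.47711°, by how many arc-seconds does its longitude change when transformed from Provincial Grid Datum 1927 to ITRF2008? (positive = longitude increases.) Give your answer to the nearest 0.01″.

sin φ = 0.181389, cos φ = 0.983411, sin λ = 0.968248, cos λ = -0.249993.
East component: ΔE = −sin λ·ΔX + cos λ·ΔY = −(0.968248)(318.1) + (-0.249993)(451.0) = -420.75 m.
1° of latitude spans 3600 × 30.80 = 110880 m; at latitude φ, 1° of longitude spans that × cos φ = 109040.7 m, so Δλ = -420.75 / 109040.7 × 3600 = -13.891″.

Δλ = -13.89″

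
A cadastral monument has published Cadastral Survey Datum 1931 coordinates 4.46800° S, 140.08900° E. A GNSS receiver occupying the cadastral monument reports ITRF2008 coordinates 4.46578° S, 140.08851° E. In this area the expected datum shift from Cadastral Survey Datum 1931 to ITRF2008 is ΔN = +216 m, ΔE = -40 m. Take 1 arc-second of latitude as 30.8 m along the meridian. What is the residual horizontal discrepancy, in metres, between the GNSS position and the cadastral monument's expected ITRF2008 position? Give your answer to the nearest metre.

33 m

Observed coordinate differences: Δφ = +0.00222°, Δλ = -0.00049°.
Converting to metres (1° lat = 110880 m, cos φ = 0.996961): observed ΔN = 246.2 m, observed ΔE = -54.2 m.
Subtracting the expected shift leaves a residual of 246.2 − (216) = 30.2 m north and -54.2 − (-40) = -14.2 m east.
Residual distance = √(30.2² + (-14.2)²) = 33.3 m.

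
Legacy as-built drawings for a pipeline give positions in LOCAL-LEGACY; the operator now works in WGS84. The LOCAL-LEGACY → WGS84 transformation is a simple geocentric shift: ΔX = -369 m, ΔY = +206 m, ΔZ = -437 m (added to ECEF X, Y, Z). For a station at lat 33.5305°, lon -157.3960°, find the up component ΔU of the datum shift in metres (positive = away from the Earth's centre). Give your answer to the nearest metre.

ΔU = -23 m

At φ = 33.5305°, λ = -157.3960°: sin φ = 0.552381, cos φ = 0.833592, sin λ = -0.384360, cos λ = -0.923183.
ΔU = cos φ cos λ·ΔX + cos φ sin λ·ΔY + sin φ·ΔZ = (0.833592)(-0.923183)(-369) + (0.833592)(-0.384360)(206) + (0.552381)(-437) = -23.43 m.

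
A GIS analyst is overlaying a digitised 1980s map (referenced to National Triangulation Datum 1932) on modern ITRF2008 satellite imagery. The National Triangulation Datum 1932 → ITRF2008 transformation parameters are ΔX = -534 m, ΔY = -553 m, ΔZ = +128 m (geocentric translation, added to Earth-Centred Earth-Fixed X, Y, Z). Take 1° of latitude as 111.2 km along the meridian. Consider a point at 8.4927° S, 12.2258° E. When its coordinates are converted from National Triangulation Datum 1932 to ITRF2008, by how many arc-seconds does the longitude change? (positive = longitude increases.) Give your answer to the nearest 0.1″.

Δλ = -14.0″

sin φ = -0.147683, cos φ = 0.989035, sin λ = 0.211765, cos λ = 0.977321.
East component: ΔE = −sin λ·ΔX + cos λ·ΔY = −(0.211765)(-534) + (0.977321)(-553) = -427.38 m.
1° of latitude spans 111200 m; at latitude φ, 1° of longitude spans that × cos φ = 109980.7 m, so Δλ = -427.38 / 109980.7 × 3600 = -13.989″.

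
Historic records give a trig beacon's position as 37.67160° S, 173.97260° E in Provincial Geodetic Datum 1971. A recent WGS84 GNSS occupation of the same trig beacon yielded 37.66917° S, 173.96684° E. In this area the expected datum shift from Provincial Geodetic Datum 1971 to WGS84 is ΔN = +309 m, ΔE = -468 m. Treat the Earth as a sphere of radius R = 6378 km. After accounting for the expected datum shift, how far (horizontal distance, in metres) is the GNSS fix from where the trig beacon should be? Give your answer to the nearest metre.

55 m

Observed coordinate differences: Δφ = +0.00243°, Δλ = -0.00576°.
Converting to metres (1° lat = 111317 m, cos φ = 0.791527): observed ΔN = 270.5 m, observed ΔE = -507.5 m.
Subtracting the expected shift leaves a residual of 270.5 − (309) = -38.5 m north and -507.5 − (-468) = -39.5 m east.
Residual distance = √((-38.5)² + (-39.5)²) = 55.2 m.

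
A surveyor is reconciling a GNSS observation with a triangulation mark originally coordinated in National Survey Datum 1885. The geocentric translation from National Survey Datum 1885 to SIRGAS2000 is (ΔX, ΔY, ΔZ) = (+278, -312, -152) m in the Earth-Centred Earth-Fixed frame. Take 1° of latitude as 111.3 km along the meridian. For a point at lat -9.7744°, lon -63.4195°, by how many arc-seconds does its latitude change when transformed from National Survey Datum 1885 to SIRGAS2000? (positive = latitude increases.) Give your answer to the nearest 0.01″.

Δφ = -2.63″

sin φ = -0.169769, cos φ = 0.985484, sin λ = -0.894307, cos λ = 0.447455.
North component: ΔN = −sin φ cos λ·ΔX − sin φ sin λ·ΔY + cos φ·ΔZ = −(-0.169769)(0.447455)(278) − (-0.169769)(-0.894307)(-312) + (0.985484)(-152) = -81.31 m.
1° of latitude spans 111300 m, so Δφ = -81.31 / 111300 × 3600 = -2.630″.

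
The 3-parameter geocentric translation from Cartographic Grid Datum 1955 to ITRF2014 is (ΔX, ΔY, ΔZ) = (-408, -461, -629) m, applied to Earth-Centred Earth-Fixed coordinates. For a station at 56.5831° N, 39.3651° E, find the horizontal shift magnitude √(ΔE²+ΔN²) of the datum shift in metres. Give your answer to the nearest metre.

At φ = 56.5831°, λ = 39.3651°: sin φ = 0.834685, cos φ = 0.550727, sin λ = 0.634260, cos λ = 0.773120.
ΔE = −sin λ·ΔX + cos λ·ΔY = −(0.634260)·(-408) + (0.773120)·(-461) = -97.63 m.
ΔN = −sin φ cos λ·ΔX − sin φ sin λ·ΔY + cos φ·ΔZ = −(0.834685)(0.773120)(-408) − (0.834685)(0.634260)(-461) + (0.550727)(-629) = 160.94 m.
Horizontal magnitude = √(ΔE² + ΔN²) = √((-97.63)² + 160.94²) = 188.23 m.

188 m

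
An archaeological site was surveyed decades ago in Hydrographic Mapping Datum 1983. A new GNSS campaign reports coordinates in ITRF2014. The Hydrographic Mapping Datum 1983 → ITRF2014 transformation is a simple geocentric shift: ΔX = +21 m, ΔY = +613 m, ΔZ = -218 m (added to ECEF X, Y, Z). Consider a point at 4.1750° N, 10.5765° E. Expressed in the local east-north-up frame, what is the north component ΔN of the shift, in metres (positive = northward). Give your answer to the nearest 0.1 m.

ΔN = -227.1 m

The local north axis is (−sin φ cos λ, −sin φ sin λ, cos φ), giving ΔN = -1.503 − 8.191 − 217.422 = -227.12 m.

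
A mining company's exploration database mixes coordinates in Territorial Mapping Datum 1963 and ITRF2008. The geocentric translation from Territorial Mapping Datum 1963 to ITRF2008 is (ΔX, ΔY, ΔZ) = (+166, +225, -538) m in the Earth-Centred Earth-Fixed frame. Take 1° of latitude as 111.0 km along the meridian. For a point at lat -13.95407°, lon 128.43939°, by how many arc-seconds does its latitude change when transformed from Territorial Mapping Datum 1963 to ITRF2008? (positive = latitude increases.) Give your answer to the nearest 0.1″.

Δφ = -16.4″

sin φ = -0.241144, cos φ = 0.970489, sin λ = 0.783266, cos λ = -0.621686.
North component: ΔN = −sin φ cos λ·ΔX − sin φ sin λ·ΔY + cos φ·ΔZ = −(-0.241144)(-0.621686)(166) − (-0.241144)(0.783266)(225) + (0.970489)(-538) = -504.51 m.
1° of latitude spans 111000 m, so Δφ = -504.51 / 111000 × 3600 = -16.363″.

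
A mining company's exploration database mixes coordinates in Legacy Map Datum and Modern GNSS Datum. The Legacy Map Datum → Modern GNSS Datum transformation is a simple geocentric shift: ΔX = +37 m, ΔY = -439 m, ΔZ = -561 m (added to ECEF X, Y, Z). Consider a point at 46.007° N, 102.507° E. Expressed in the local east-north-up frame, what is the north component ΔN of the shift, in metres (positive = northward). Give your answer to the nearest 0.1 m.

ΔN = -75.6 m

The local north axis is (−sin φ cos λ, −sin φ sin λ, cos φ), giving ΔN = 5.765 + 308.333 − 389.654 = -75.56 m.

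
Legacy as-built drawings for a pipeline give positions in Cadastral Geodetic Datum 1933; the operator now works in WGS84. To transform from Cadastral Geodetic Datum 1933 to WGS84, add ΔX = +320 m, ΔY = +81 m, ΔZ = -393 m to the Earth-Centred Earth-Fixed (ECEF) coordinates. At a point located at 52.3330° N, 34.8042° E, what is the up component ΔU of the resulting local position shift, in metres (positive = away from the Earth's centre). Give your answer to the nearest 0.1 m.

The local up (radial) axis is (cos φ cos λ, cos φ sin λ, sin φ), giving ΔU = 160.562 + 28.251 − 311.089 = -122.28 m.

ΔU = -122.3 m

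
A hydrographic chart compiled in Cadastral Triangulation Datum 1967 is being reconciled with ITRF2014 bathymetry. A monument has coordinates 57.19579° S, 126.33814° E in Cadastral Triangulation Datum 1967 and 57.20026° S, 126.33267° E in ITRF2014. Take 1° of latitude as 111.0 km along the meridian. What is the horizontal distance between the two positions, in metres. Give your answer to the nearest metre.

Δφ = -57.20026° − -57.19579° = -0.00447°; Δλ = 126.33267° − 126.33814° = -0.00547°.
ΔN = Δφ × 111000 = -496.2 m; ΔE = Δλ × 111000 × cos(-57.19579°) = -0.00547 × 111000 × 0.541770 = -328.9 m.
Distance = √(ΔE² + ΔN²) = √((-328.9)² + (-496.2)²) = 595.3 m.

595 m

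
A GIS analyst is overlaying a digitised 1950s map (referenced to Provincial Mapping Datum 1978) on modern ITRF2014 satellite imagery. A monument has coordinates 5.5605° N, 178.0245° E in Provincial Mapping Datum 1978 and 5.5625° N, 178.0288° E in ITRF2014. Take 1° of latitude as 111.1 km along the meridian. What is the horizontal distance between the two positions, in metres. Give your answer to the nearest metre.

525 m

Δφ = 5.5625° − 5.5605° = +0.0020°; Δλ = 178.0288° − 178.0245° = +0.0043°.
ΔN = Δφ × 111100 = 222.2 m; ΔE = Δλ × 111100 × cos(5.5605°) = +0.0043 × 111100 × 0.995294 = 475.5 m.
Distance = √(ΔE² + ΔN²) = √(475.5² + 222.2²) = 524.8 m.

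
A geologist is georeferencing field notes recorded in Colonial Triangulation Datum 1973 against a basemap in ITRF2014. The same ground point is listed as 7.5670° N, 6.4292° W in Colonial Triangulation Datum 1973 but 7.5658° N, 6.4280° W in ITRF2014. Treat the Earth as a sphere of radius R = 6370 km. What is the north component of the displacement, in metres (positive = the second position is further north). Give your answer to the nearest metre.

Δφ = 7.5658° − 7.5670° = -0.0012°; Δλ = -6.4280° − -6.4292° = +0.0012°.
1° along a meridian = πR/180 = 111177 m.
ΔN = Δφ × 111177 = -133.4 m; ΔE = Δλ × 111177 × cos(7.5670°) = +0.0012 × 111177 × 0.991292 = 132.3 m.

ΔN = -133 m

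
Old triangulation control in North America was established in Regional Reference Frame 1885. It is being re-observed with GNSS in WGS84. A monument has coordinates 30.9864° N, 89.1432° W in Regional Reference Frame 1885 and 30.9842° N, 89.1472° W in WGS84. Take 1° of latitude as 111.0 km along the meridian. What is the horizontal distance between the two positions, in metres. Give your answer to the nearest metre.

Δφ = 30.9842° − 30.9864° = -0.0022°; Δλ = -89.1472° − -89.1432° = -0.0040°.
ΔN = Δφ × 111000 = -244.2 m; ΔE = Δλ × 111000 × cos(30.9864°) = -0.0040 × 111000 × 0.857290 = -380.6 m.
Distance = √(ΔE² + ΔN²) = √((-380.6)² + (-244.2)²) = 452.2 m.

452 m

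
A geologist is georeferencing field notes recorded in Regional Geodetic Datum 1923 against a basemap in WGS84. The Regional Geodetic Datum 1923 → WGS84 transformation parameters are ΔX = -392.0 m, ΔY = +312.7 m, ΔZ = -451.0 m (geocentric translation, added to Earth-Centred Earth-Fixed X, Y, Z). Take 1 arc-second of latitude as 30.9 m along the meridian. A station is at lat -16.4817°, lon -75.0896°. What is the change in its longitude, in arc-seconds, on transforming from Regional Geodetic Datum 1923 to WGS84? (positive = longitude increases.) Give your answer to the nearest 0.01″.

Δλ = -10.07″

sin φ = -0.283709, cos φ = 0.958910, sin λ = -0.966329, cos λ = 0.257308.
East component: ΔE = −sin λ·ΔX + cos λ·ΔY = −(-0.966329)(-392.0) + (0.257308)(312.7) = -298.34 m.
1° of latitude spans 3600 × 30.90 = 111240 m; at latitude φ, 1° of longitude spans that × cos φ = 106669.2 m, so Δλ = -298.34 / 106669.2 × 3600 = -10.069″.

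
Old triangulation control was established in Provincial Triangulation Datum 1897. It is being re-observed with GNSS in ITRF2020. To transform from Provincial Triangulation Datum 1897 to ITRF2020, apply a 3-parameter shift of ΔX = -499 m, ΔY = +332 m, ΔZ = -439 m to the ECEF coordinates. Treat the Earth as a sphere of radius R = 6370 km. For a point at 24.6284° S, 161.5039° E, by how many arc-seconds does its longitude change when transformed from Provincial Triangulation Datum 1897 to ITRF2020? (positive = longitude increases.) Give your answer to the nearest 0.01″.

sin φ = -0.416731, cos φ = 0.909030, sin λ = 0.317240, cos λ = -0.948345.
East component: ΔE = −sin λ·ΔX + cos λ·ΔY = −(0.317240)(-499) + (-0.948345)(332) = -156.55 m.
1° of latitude spans πR/180 = 111177 m; at latitude φ, 1° of longitude spans that × cos φ = 101063.6 m, so Δλ = -156.55 / 101063.6 × 3600 = -5.576″.

Δλ = -5.58″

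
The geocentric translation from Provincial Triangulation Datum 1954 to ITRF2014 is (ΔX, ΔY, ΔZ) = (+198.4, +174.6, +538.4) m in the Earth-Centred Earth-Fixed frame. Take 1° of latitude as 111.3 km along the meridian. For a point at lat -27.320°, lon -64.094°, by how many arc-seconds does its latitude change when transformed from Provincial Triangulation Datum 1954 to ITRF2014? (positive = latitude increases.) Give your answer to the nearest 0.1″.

Δφ = 14.4″

sin φ = -0.458960, cos φ = 0.888457, sin λ = -0.899512, cos λ = 0.436896.
North component: ΔN = −sin φ cos λ·ΔX − sin φ sin λ·ΔY + cos φ·ΔZ = −(-0.458960)(0.436896)(198.4) − (-0.458960)(-0.899512)(174.6) + (0.888457)(538.4) = 446.05 m.
1° of latitude spans 111300 m, so Δφ = 446.05 / 111300 × 3600 = 14.427″.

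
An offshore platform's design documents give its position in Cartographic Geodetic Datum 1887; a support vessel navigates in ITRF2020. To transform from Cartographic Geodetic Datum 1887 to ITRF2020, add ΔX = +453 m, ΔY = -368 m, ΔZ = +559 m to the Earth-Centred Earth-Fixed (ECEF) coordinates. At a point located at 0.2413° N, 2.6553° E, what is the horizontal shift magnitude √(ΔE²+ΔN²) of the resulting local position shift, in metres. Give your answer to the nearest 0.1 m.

679.3 m

At φ = 0.2413°, λ = 2.6553°: sin φ = 0.004211, cos φ = 0.999991, sin λ = 0.046327, cos λ = 0.998926.
ΔE = −sin λ·ΔX + cos λ·ΔY = −(0.046327)·(453) + (0.998926)·(-368) = -388.59 m.
ΔN = −sin φ cos λ·ΔX − sin φ sin λ·ΔY + cos φ·ΔZ = −(0.004211)(0.998926)(453) − (0.004211)(0.046327)(-368) + (0.999991)(559) = 557.16 m.
Horizontal magnitude = √(ΔE² + ΔN²) = √((-388.59)² + 557.16²) = 679.29 m.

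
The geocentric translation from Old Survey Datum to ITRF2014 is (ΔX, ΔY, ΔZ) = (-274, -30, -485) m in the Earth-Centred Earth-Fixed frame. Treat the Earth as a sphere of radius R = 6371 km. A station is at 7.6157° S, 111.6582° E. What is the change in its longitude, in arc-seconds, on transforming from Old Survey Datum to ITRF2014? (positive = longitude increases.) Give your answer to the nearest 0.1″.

sin φ = -0.132528, cos φ = 0.991179, sin λ = 0.929402, cos λ = -0.369069.
East component: ΔE = −sin λ·ΔX + cos λ·ΔY = −(0.929402)(-274) + (-0.369069)(-30) = 265.73 m.
1° of latitude spans πR/180 = 111195 m; at latitude φ, 1° of longitude spans that × cos φ = 110214.1 m, so Δλ = 265.73 / 110214.1 × 3600 = 8.680″.

Δλ = 8.7″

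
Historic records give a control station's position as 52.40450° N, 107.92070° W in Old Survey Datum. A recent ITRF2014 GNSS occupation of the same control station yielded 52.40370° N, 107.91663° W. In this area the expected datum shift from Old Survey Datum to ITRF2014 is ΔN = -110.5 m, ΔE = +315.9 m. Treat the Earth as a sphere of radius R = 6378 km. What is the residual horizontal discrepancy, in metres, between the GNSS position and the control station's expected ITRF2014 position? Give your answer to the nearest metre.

Observed coordinate differences: Δφ = -0.00080°, Δλ = +0.00407°.
Converting to metres (1° lat = 111317 m, cos φ = 0.610083): observed ΔN = -89.1 m, observed ΔE = 276.4 m.
Subtracting the expected shift leaves a residual of -89.1 − (-110.5) = 21.4 m north and 276.4 − (315.9) = -39.5 m east.
Residual distance = √(21.4² + (-39.5)²) = 44.9 m.

45 m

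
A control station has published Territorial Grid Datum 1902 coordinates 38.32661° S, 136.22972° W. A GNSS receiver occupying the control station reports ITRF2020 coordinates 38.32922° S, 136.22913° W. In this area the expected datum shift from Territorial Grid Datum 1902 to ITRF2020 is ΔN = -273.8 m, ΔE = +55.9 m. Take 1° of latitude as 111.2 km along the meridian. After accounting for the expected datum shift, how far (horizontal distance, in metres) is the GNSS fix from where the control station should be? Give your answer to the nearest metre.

17 m

Observed coordinate differences: Δφ = -0.00261°, Δλ = +0.00059°.
Converting to metres (1° lat = 111200 m, cos φ = 0.784488): observed ΔN = -290.2 m, observed ΔE = 51.5 m.
Subtracting the expected shift leaves a residual of -290.2 − (-273.8) = -16.4 m north and 51.5 − (55.9) = -4.4 m east.
Residual distance = √((-16.4)² + (-4.4)²) = 17.0 m.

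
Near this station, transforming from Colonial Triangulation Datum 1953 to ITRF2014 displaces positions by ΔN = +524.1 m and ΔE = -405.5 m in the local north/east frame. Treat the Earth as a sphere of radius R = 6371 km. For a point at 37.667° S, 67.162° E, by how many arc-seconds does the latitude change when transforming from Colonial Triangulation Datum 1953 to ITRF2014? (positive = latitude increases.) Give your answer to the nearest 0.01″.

Δφ = 16.97″

On a sphere of radius R, 1 rad of latitude = R, so Δφ = ΔN / R = 524.1 / 6371000 = 8.2263e-05 rad = 16.968″.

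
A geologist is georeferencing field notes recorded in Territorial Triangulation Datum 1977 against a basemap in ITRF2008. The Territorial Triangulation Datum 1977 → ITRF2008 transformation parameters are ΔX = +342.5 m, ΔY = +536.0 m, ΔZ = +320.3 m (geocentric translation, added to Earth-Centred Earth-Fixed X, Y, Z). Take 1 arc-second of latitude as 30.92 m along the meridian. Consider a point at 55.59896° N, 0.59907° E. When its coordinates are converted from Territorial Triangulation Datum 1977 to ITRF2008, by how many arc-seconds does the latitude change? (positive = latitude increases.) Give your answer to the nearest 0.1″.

Δφ = -3.4″

sin φ = 0.825103, cos φ = 0.564982, sin λ = 0.010456, cos λ = 0.999945.
North component: ΔN = −sin φ cos λ·ΔX − sin φ sin λ·ΔY + cos φ·ΔZ = −(0.825103)(0.999945)(342.5) − (0.825103)(0.010456)(536.0) + (0.564982)(320.3) = -106.24 m.
1° of latitude spans 3600 × 30.92 = 111312 m, so Δφ = -106.24 / 111312 × 3600 = -3.436″.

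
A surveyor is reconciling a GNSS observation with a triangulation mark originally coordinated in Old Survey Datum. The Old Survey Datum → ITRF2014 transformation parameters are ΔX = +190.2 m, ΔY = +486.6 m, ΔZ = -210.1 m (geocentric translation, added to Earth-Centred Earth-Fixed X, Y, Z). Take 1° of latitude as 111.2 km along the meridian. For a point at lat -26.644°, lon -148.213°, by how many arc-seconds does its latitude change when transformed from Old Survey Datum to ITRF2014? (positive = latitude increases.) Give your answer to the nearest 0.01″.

sin φ = -0.448446, cos φ = 0.893810, sin λ = -0.526763, cos λ = -0.850012.
North component: ΔN = −sin φ cos λ·ΔX − sin φ sin λ·ΔY + cos φ·ΔZ = −(-0.448446)(-0.850012)(190.2) − (-0.448446)(-0.526763)(486.6) + (0.893810)(-210.1) = -375.24 m.
1° of latitude spans 111200 m, so Δφ = -375.24 / 111200 × 3600 = -12.148″.

Δφ = -12.15″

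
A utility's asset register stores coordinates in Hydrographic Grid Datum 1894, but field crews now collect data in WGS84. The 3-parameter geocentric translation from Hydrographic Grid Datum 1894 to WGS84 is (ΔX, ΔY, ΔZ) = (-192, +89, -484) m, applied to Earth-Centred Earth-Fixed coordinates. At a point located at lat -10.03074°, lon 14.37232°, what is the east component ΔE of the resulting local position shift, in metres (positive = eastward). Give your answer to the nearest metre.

ΔE = 134 m

At φ = -10.03074°, λ = 14.37232°: sin φ = -0.174177, cos φ = 0.984714, sin λ = 0.248222, cos λ = 0.968703.
ΔE = −sin λ·ΔX + cos λ·ΔY = −(0.248222)·(-192) + (0.968703)·(89) = 133.87 m.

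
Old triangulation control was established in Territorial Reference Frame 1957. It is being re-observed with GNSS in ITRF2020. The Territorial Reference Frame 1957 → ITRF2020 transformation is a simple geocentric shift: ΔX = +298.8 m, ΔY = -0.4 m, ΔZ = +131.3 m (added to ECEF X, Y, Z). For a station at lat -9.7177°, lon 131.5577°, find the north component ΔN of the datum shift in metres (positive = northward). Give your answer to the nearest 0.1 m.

The local north axis is (−sin φ cos λ, −sin φ sin λ, cos φ), giving ΔN = -33.458 − 0.051 + 129.416 = 95.91 m.

ΔN = 95.9 m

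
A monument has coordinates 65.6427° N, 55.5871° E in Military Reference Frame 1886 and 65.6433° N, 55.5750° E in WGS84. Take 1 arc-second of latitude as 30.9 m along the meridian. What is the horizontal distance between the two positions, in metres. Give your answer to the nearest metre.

559 m

Δφ = 65.6433° − 65.6427° = +0.0006°; Δλ = 55.5750° − 55.5871° = -0.0121°.
1° of latitude = 3600 × 30.90 = 111240 m.
ΔN = Δφ × 111240 = 66.7 m; ΔE = Δλ × 111240 × cos(65.6427°) = -0.0121 × 111240 × 0.412426 = -555.1 m.
Distance = √(ΔE² + ΔN²) = √((-555.1)² + 66.7²) = 559.1 m.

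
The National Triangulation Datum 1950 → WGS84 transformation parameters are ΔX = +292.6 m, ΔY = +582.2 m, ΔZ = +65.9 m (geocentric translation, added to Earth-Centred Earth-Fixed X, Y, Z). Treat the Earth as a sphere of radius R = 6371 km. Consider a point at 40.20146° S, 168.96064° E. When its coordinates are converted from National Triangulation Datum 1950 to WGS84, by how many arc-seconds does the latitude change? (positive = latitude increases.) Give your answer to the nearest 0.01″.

Δφ = -2.04″

sin φ = -0.645477, cos φ = 0.763780, sin λ = 0.191483, cos λ = -0.981496.
North component: ΔN = −sin φ cos λ·ΔX − sin φ sin λ·ΔY + cos φ·ΔZ = −(-0.645477)(-0.981496)(292.6) − (-0.645477)(0.191483)(582.2) + (0.763780)(65.9) = -63.08 m.
1° of latitude spans πR/180 = 111195 m, so Δφ = -63.08 / 111195 × 3600 = -2.042″.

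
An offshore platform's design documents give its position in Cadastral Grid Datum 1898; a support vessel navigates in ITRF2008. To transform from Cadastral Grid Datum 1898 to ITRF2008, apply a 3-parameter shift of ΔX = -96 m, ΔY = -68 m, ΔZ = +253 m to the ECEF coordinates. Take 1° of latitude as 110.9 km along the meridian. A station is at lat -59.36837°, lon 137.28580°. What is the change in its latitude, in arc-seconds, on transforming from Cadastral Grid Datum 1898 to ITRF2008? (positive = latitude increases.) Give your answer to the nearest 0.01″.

Δφ = 4.87″

sin φ = -0.860461, cos φ = 0.509517, sin λ = 0.678342, cos λ = -0.734746.
North component: ΔN = −sin φ cos λ·ΔX − sin φ sin λ·ΔY + cos φ·ΔZ = −(-0.860461)(-0.734746)(-96) − (-0.860461)(0.678342)(-68) + (0.509517)(253) = 149.91 m.
1° of latitude spans 110900 m, so Δφ = 149.91 / 110900 × 3600 = 4.866″.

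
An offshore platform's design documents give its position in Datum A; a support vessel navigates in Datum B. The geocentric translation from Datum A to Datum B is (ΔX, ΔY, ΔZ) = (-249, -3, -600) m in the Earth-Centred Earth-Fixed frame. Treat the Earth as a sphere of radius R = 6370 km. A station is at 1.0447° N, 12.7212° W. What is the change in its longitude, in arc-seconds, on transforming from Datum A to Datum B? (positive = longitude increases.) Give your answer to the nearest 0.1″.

sin φ = 0.018232, cos φ = 0.999834, sin λ = -0.220207, cos λ = 0.975453.
East component: ΔE = −sin λ·ΔX + cos λ·ΔY = −(-0.220207)(-249) + (0.975453)(-3) = -57.76 m.
1° of latitude spans πR/180 = 111177 m; at latitude φ, 1° of longitude spans that × cos φ = 111159.0 m, so Δλ = -57.76 / 111159.0 × 3600 = -1.871″.

Δλ = -1.9″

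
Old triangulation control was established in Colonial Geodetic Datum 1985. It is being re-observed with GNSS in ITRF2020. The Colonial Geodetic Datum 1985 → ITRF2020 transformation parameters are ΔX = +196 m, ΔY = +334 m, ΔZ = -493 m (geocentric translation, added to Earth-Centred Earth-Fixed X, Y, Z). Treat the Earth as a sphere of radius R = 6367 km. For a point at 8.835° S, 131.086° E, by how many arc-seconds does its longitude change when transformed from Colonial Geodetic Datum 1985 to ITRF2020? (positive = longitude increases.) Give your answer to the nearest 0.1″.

sin φ = -0.153589, cos φ = 0.988135, sin λ = 0.753724, cos λ = -0.657191.
East component: ΔE = −sin λ·ΔX + cos λ·ΔY = −(0.753724)(196) + (-0.657191)(334) = -367.23 m.
1° of latitude spans πR/180 = 111125 m; at latitude φ, 1° of longitude spans that × cos φ = 109806.6 m, so Δλ = -367.23 / 109806.6 × 3600 = -12.040″.

Δλ = -12.0″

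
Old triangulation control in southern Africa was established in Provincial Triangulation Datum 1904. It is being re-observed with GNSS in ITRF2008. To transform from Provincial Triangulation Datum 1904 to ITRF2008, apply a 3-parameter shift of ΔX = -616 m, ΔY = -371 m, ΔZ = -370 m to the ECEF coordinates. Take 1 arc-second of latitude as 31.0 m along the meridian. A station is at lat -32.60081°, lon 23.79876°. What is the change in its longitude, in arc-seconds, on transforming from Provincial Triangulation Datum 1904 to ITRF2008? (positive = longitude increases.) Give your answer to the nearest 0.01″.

Δλ = -3.48″

sin φ = -0.538783, cos φ = 0.842445, sin λ = 0.403525, cos λ = 0.914968.
East component: ΔE = −sin λ·ΔX + cos λ·ΔY = −(0.403525)(-616) + (0.914968)(-371) = -90.88 m.
1° of latitude spans 3600 × 31.00 = 111600 m; at latitude φ, 1° of longitude spans that × cos φ = 94016.8 m, so Δλ = -90.88 / 94016.8 × 3600 = -3.480″.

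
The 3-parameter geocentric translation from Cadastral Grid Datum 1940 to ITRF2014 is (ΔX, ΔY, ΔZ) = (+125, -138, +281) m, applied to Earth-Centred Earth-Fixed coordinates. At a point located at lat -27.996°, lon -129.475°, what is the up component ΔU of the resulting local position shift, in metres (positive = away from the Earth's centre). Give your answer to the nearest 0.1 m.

At φ = -27.996°, λ = -129.475°: sin φ = -0.469410, cos φ = 0.882980, sin λ = -0.771902, cos λ = -0.635741.
ΔU = cos φ cos λ·ΔX + cos φ sin λ·ΔY + sin φ·ΔZ = (0.882980)(-0.635741)(125) + (0.882980)(-0.771902)(-138) + (-0.469410)(281) = -108.02 m.

ΔU = -108.0 m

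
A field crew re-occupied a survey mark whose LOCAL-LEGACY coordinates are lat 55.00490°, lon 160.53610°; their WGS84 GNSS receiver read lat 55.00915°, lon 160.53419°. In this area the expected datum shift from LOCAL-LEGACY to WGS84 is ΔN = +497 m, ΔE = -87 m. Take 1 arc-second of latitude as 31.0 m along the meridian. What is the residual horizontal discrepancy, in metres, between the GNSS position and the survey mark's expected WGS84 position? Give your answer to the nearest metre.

42 m

Observed coordinate differences: Δφ = +0.00425°, Δλ = -0.00191°.
Converting to metres (1° lat = 111600 m, cos φ = 0.573506): observed ΔN = 474.3 m, observed ΔE = -122.2 m.
Subtracting the expected shift leaves a residual of 474.3 − (497) = -22.7 m north and -122.2 − (-87) = -35.2 m east.
Residual distance = √((-22.7)² + (-35.2)²) = 41.9 m.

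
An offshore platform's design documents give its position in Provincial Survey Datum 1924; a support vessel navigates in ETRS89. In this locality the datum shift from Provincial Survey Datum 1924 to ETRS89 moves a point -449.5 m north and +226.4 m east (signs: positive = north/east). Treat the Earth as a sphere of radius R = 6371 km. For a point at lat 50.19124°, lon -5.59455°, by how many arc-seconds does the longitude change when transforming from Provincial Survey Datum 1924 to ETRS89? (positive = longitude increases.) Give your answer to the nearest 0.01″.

Δλ = 11.45″

At latitude 50.19124°, cos φ = 0.640227.
One radian of longitude at latitude φ spans R cos φ, so Δλ = ΔE / (R cos φ) = 226.4 / (6371000 × 0.640227) = 5.5505e-05 rad = 11.449″.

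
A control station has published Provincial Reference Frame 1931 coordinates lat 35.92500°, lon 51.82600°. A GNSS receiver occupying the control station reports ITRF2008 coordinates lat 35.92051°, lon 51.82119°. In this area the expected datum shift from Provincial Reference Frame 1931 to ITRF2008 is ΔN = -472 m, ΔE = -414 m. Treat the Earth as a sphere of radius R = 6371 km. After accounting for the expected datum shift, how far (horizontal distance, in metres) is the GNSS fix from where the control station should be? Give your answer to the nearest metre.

Observed coordinate differences: Δφ = -0.00449°, Δλ = -0.00481°.
Converting to metres (1° lat = 111195 m, cos φ = 0.809786): observed ΔN = -499.3 m, observed ΔE = -433.1 m.
Subtracting the expected shift leaves a residual of -499.3 − (-472) = -27.3 m north and -433.1 − (-414) = -19.1 m east.
Residual distance = √((-27.3)² + (-19.1)²) = 33.3 m.

33 m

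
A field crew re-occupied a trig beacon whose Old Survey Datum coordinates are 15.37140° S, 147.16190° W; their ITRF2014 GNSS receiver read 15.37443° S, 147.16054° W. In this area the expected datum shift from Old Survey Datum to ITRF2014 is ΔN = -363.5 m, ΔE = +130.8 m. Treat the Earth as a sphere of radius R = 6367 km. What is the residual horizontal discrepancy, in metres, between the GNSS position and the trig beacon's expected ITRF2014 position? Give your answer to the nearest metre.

Observed coordinate differences: Δφ = -0.00303°, Δλ = +0.00136°.
Converting to metres (1° lat = 111125 m, cos φ = 0.964228): observed ΔN = -336.7 m, observed ΔE = 145.7 m.
Subtracting the expected shift leaves a residual of -336.7 − (-363.5) = 26.8 m north and 145.7 − (130.8) = 14.9 m east.
Residual distance = √(26.8² + 14.9²) = 30.7 m.

31 m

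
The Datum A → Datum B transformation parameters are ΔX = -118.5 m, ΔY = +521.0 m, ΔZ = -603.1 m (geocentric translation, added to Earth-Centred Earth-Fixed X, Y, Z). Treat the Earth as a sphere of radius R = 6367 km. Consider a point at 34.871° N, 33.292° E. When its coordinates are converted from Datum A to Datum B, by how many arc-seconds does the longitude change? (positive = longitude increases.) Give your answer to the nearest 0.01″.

Δλ = 19.76″

sin φ = 0.571731, cos φ = 0.820441, sin λ = 0.548906, cos λ = 0.835884.
East component: ΔE = −sin λ·ΔX + cos λ·ΔY = −(0.548906)(-118.5) + (0.835884)(521.0) = 500.54 m.
1° of latitude spans πR/180 = 111125 m; at latitude φ, 1° of longitude spans that × cos φ = 91171.6 m, so Δλ = 500.54 / 91171.6 × 3600 = 19.764″.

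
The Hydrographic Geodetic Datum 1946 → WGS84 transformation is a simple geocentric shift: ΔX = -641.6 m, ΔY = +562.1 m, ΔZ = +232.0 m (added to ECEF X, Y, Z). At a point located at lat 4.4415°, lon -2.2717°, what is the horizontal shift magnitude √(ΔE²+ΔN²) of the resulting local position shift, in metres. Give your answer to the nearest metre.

606 m

At φ = 4.4415°, λ = -2.2717°: sin φ = 0.077441, cos φ = 0.996997, sin λ = -0.039638, cos λ = 0.999214.
ΔE = −sin λ·ΔX + cos λ·ΔY = −(-0.039638)·(-641.6) + (0.999214)·(562.1) = 536.23 m.
ΔN = −sin φ cos λ·ΔX − sin φ sin λ·ΔY + cos φ·ΔZ = −(0.077441)(0.999214)(-641.6) − (0.077441)(-0.039638)(562.1) + (0.996997)(232.0) = 282.68 m.
Horizontal magnitude = √(ΔE² + ΔN²) = √(536.23² + 282.68²) = 606.17 m.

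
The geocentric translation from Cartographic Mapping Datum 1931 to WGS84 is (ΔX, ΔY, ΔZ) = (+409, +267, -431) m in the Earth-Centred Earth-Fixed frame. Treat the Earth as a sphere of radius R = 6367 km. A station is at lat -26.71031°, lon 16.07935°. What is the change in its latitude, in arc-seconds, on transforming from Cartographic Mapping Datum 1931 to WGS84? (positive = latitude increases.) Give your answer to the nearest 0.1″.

sin φ = -0.449480, cos φ = 0.893291, sin λ = 0.276968, cos λ = 0.960879.
North component: ΔN = −sin φ cos λ·ΔX − sin φ sin λ·ΔY + cos φ·ΔZ = −(-0.449480)(0.960879)(409) − (-0.449480)(0.276968)(267) + (0.893291)(-431) = -175.12 m.
1° of latitude spans πR/180 = 111125 m, so Δφ = -175.12 / 111125 × 3600 = -5.673″.

Δφ = -5.7″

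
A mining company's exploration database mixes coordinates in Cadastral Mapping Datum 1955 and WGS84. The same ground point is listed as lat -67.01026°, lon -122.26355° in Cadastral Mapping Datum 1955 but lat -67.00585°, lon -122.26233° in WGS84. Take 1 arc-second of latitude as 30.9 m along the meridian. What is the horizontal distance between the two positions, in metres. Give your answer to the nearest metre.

493 m

Δφ = -67.00585° − -67.01026° = +0.00441°; Δλ = -122.26233° − -122.26355° = +0.00122°.
1° of latitude = 3600 × 30.90 = 111240 m.
ΔN = Δφ × 111240 = 490.6 m; ΔE = Δλ × 111240 × cos(-67.01026°) = +0.00122 × 111240 × 0.390566 = 53.0 m.
Distance = √(ΔE² + ΔN²) = √(53.0² + 490.6²) = 493.4 m.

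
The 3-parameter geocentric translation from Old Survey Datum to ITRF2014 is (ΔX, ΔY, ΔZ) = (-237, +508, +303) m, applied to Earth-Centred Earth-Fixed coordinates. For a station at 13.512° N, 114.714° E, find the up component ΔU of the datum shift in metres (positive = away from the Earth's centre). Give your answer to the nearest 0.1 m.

ΔU = 615.8 m

The local up (radial) axis is (cos φ cos λ, cos φ sin λ, sin φ), giving ΔU = 96.344 + 448.697 + 70.796 = 615.84 m.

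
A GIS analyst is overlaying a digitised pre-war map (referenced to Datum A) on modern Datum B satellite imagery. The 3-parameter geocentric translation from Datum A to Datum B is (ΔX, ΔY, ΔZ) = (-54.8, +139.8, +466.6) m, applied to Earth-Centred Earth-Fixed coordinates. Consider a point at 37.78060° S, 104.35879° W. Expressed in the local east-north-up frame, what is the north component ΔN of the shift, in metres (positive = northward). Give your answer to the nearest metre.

ΔN = 294 m

The local north axis is (−sin φ cos λ, −sin φ sin λ, cos φ), giving ΔN = 8.326 − 82.972 + 368.783 = 294.14 m.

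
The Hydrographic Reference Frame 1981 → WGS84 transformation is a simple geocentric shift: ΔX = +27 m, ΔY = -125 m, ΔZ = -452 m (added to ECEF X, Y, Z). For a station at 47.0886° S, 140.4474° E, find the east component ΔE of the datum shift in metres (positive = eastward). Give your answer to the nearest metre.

ΔE = 79 m

The local east axis at (φ, λ) is (−sin λ, cos λ, 0), so ΔE = −sin(140.4474°)·27 + cos(140.4474°)·(-125) = 79.19 m.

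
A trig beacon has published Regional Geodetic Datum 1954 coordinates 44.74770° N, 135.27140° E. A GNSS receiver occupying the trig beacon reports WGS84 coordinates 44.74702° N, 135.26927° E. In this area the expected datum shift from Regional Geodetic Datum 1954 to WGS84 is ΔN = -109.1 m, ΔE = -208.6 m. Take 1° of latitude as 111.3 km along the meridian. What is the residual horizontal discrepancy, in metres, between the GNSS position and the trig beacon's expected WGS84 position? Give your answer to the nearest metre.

52 m

Observed coordinate differences: Δφ = -0.00068°, Δλ = -0.00213°.
Converting to metres (1° lat = 111300 m, cos φ = 0.710214): observed ΔN = -75.7 m, observed ΔE = -168.4 m.
Subtracting the expected shift leaves a residual of -75.7 − (-109.1) = 33.4 m north and -168.4 − (-208.6) = 40.2 m east.
Residual distance = √(33.4² + 40.2²) = 52.3 m.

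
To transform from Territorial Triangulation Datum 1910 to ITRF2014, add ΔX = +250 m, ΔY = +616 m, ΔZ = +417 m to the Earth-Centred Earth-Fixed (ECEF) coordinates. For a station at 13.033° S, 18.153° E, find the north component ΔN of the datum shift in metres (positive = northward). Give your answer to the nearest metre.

ΔN = 503 m

The local north axis is (−sin φ cos λ, −sin φ sin λ, cos φ), giving ΔN = 53.572 + 43.280 + 406.258 = 503.11 m.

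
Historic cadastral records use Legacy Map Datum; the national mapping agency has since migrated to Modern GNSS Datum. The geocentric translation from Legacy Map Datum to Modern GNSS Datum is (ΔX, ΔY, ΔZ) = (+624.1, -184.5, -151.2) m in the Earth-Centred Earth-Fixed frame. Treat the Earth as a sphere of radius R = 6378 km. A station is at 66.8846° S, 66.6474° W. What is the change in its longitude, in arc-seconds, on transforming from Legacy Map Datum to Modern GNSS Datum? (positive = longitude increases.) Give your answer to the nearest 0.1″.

sin φ = -0.919716, cos φ = 0.392584, sin λ = -0.918083, cos λ = 0.396389.
East component: ΔE = −sin λ·ΔX + cos λ·ΔY = −(-0.918083)(624.1) + (0.396389)(-184.5) = 499.84 m.
1° of latitude spans πR/180 = 111317 m; at latitude φ, 1° of longitude spans that × cos φ = 43701.3 m, so Δλ = 499.84 / 43701.3 × 3600 = 41.176″.

Δλ = 41.2″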